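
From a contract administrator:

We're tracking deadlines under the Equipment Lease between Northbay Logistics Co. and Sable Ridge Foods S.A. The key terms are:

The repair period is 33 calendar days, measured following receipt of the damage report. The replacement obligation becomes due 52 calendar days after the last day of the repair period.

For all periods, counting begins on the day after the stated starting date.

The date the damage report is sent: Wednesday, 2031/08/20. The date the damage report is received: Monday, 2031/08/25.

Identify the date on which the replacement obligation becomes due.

Adding 33 calendar days to 2031/08/25 gives 2031/09/27, which is the last day of the repair period.
The date on which the replacement obligation becomes due: 52 calendar days after 2031/09/27 is 2031/11/18.

2031/11/18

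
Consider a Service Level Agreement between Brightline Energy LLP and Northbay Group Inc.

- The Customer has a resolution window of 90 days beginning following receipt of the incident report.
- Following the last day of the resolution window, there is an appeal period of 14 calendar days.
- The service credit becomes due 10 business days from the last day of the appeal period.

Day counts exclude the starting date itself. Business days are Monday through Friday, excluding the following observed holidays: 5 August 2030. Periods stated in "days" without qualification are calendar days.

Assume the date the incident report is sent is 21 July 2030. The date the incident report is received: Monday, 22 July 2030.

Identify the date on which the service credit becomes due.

Adding 90 calendar days to 22 July 2030 gives 20 October 2030, which is the last day of the resolution window.
The last day of the appeal period: 20 October 2030 + 14 days = 3 November 2030.
From Sunday, 3 November 2030, 10 business days (Nov 4, Nov 5, Nov 6, Nov 7, Nov 8, Nov 11, Nov 12, Nov 13, Nov 14, Nov 15, skipping weekends) brings us to Friday, 15 November 2030, which is the date on which the service credit becomes due.

15 November 2030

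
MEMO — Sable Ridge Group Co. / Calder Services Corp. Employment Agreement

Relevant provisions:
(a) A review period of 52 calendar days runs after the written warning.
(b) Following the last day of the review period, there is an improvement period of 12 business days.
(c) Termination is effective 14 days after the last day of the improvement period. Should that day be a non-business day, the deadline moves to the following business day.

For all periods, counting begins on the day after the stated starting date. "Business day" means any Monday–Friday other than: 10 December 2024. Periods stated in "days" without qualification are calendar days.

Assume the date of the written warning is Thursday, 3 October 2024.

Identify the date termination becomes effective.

25 December 2024

The last day of the review period: 52 calendar days after 3 October 2024 is 24 November 2024.
The last day of the improvement period: counting 12 business days from Sunday, 24 November 2024 (Nov 25, Nov 26, Nov 27, Nov 28, …, Dec 6, Dec 9, Dec 11, skipping weekends and the listed holiday on Dec 10) reaches Wednesday, 11 December 2024.
Adding 14 calendar days to 11 December 2024 gives 25 December 2024, which is the date termination becomes effective. 25 December 2024 is a Wednesday and is not a listed holiday, so no roll-forward applies.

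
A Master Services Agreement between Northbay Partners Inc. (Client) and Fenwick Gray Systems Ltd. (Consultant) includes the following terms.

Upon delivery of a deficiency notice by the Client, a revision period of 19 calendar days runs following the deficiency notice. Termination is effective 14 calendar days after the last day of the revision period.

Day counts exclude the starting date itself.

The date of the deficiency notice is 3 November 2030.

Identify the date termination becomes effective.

The last day of the revision period: 19 calendar days after 3 November 2030 is 22 November 2030.
Adding 14 calendar days to 22 November 2030 gives 6 December 2030, which is the date termination becomes effective.

6 December 2030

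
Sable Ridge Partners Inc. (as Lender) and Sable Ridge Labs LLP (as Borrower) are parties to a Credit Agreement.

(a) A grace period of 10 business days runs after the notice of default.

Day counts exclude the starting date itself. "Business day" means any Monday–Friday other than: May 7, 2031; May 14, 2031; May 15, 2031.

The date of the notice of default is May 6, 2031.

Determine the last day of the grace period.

May 23, 2031

The last day of the grace period: counting 10 business days from Tuesday, May 6, 2031 (May 8, May 9, May 12, May 13, May 16, May 19, May 20, May 21, May 22, May 23, skipping weekends and the listed holidays on May 7, May 14, May 15) reaches Friday, May 23, 2031.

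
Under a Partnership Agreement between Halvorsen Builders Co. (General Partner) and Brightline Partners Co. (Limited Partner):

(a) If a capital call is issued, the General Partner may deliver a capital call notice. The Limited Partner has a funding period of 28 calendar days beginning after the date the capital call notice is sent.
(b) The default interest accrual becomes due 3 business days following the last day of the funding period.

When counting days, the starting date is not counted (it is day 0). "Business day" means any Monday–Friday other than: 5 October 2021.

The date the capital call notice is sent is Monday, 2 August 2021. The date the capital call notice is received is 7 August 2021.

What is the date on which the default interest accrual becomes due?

The last day of the funding period: 2 August 2021 + 28 days = 30 August 2021.
The date on which the default interest accrual becomes due: counting 3 business days from Monday, 30 August 2021 (Aug 31, Sep 1, Sep 2, skipping weekends) reaches Thursday, 2 September 2021.

2 September 2021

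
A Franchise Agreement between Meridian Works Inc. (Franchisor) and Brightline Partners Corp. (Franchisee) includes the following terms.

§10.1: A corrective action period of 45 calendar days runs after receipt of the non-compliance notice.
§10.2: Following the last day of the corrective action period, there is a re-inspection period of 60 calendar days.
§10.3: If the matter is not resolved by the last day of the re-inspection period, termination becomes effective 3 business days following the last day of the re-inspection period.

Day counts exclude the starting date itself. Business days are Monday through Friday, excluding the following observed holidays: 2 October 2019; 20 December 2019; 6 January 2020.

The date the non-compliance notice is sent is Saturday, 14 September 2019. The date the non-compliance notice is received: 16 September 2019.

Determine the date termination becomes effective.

The last day of the corrective action period: 45 calendar days after 16 September 2019 is 31 October 2019.
Adding 60 calendar days to 31 October 2019 gives 30 December 2019, which is the last day of the re-inspection period.
The date termination becomes effective: counting 3 business days from Monday, 30 December 2019 (Dec 31, Jan 1, Jan 2, skipping weekends) reaches Thursday, 2 January 2020.

2 January 2020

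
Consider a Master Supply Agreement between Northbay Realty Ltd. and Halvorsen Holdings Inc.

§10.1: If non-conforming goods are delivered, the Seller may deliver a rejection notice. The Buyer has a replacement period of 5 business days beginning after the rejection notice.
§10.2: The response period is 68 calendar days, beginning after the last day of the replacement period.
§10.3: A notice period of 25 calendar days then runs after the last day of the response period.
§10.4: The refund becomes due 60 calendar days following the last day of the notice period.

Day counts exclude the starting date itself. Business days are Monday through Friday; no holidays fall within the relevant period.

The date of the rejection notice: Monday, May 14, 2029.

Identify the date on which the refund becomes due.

The last day of the replacement period: 5 business days after Monday, May 14, 2029, skipping weekends — May 15, May 16, May 17, May 18, May 21 — lands on Monday, May 21, 2029.
The last day of the response period: May 21, 2029 + 68 days = July 28, 2029.
The last day of the notice period: 25 calendar days after July 28, 2029 is August 22, 2029.
Adding 60 calendar days to August 22, 2029 gives October 21, 2029, which is the date on which the refund becomes due.

October 21, 2029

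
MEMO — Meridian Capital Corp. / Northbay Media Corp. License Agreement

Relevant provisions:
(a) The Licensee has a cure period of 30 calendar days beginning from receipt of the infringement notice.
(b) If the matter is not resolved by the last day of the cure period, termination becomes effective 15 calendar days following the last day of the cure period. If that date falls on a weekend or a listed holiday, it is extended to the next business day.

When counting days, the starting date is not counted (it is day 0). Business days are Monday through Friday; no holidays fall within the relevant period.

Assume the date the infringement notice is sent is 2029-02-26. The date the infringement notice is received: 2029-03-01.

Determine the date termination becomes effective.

2029-04-16

Adding 30 calendar days to 2029-03-01 gives 2029-03-31, which is the last day of the cure period.
The date termination becomes effective: 15 calendar days after 2029-03-31 is 2029-04-15. That falls on a Sunday, so it rolls to the next business day, Monday, 2029-04-16.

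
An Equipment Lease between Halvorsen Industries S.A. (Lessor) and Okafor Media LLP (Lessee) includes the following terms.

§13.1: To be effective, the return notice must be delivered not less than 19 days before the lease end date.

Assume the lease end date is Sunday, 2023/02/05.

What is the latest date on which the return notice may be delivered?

2023/01/17

Counting back 19 calendar days from 2023/02/05 gives 2023/01/17.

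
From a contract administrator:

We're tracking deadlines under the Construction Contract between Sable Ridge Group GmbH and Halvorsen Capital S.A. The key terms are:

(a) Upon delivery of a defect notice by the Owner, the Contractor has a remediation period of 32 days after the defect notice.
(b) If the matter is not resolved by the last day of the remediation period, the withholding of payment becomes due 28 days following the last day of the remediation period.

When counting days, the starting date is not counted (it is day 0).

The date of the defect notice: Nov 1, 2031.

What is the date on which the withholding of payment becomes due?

The last day of the remediation period: Nov 1, 2031 + 32 days = Dec 3, 2031.
The date on which the withholding of payment becomes due: 28 calendar days after Dec 3, 2031 is Dec 31, 2031.

Dec 31, 2031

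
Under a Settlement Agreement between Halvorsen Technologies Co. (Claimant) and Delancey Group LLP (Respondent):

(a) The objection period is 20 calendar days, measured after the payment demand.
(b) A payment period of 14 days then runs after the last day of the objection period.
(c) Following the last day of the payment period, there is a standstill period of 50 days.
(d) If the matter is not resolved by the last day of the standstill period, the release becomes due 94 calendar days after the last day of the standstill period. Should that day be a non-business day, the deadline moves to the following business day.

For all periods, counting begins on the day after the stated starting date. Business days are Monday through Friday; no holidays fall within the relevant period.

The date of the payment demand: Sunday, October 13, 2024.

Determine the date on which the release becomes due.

The last day of the objection period: 20 calendar days after October 13, 2024 is November 2, 2024.
The last day of the payment period: 14 calendar days after November 2, 2024 is November 16, 2024.
The last day of the standstill period: November 16, 2024 + 50 days = January 5, 2025.
The date on which the release becomes due: January 5, 2025 + 94 days = April 9, 2025. April 9, 2025 is a Wednesday, so no roll-forward applies.

April 9, 2025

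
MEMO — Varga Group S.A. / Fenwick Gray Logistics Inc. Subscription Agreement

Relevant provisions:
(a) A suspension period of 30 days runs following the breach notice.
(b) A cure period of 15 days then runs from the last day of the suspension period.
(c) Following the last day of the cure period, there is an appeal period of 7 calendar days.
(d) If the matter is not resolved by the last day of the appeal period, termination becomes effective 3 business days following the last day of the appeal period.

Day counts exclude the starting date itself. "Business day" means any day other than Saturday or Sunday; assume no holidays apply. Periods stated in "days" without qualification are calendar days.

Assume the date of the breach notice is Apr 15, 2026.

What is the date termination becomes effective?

Jun 10, 2026

The last day of the suspension period: Apr 15, 2026 + 30 days = May 15, 2026.
The last day of the cure period: 15 calendar days after May 15, 2026 is May 30, 2026.
Adding 7 calendar days to May 30, 2026 gives Jun 6, 2026, which is the last day of the appeal period.
From Saturday, Jun 6, 2026, 3 business days (Jun 8, Jun 9, Jun 10, skipping weekends) brings us to Wednesday, Jun 10, 2026, which is the date termination becomes effective.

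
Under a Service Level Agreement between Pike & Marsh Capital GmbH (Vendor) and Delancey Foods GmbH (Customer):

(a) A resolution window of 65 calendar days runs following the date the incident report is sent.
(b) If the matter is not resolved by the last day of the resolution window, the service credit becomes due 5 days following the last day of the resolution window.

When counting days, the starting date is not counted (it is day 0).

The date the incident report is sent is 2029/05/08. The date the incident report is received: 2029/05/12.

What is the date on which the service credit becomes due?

2029/07/17

The last day of the resolution window: 65 calendar days after 2029/05/08 is 2029/07/12.
Adding 5 calendar days to 2029/07/12 gives 2029/07/17, which is the date on which the service credit becomes due.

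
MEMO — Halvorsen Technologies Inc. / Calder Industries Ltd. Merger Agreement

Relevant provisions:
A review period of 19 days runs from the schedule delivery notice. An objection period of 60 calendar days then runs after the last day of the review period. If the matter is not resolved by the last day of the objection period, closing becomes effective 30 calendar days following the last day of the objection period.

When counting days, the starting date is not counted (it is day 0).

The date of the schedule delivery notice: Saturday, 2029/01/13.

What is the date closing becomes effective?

Adding 19 calendar days to 2029/01/13 gives 2029/02/01, which is the last day of the review period.
The last day of the objection period: 2029/02/01 + 60 days = 2029/04/02.
The date closing becomes effective: 30 calendar days after 2029/04/02 is 2029/05/02.

2029/05/02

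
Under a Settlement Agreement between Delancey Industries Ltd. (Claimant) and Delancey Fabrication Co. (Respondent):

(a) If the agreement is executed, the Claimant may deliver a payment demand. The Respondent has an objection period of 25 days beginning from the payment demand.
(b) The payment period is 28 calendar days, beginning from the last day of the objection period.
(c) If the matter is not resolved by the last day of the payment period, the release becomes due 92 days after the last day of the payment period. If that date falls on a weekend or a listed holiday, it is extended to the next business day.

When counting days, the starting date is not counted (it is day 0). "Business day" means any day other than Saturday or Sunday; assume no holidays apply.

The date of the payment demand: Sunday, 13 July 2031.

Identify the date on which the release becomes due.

5 December 2031

The last day of the objection period: 25 calendar days after 13 July 2031 is 7 August 2031.
Adding 28 calendar days to 7 August 2031 gives 4 September 2031, which is the last day of the payment period.
The date on which the release becomes due: 92 calendar days after 4 September 2031 is 5 December 2031. 5 December 2031 is a Friday, so no roll-forward applies.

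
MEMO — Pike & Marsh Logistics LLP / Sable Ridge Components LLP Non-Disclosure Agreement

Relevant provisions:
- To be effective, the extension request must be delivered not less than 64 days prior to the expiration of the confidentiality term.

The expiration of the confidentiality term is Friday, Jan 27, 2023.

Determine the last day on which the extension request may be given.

Nov 24, 2022

Counting back 64 calendar days from Jan 27, 2023 gives Nov 24, 2022.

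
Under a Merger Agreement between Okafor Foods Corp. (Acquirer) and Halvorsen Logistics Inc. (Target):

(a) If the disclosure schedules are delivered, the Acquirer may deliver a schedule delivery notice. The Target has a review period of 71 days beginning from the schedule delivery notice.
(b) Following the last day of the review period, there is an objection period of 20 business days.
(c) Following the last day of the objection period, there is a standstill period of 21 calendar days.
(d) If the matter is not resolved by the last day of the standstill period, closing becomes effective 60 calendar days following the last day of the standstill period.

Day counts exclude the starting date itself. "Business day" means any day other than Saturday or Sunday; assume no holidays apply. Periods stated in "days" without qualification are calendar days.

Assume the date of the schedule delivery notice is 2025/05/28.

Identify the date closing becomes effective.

The last day of the review period: 2025/05/28 + 71 days = 2025/08/07.
The last day of the objection period: 20 business days after Thursday, 2025/08/07, skipping weekends — Aug 8, Aug 11, Aug 12, Aug 13, …, Sep 2, Sep 3, Sep 4 — lands on Thursday, 2025/09/04.
Adding 21 calendar days to 2025/09/04 gives 2025/09/25, which is the last day of the standstill period.
The date closing becomes effective: 2025/09/25 + 60 days = 2025/11/24.

2025/11/24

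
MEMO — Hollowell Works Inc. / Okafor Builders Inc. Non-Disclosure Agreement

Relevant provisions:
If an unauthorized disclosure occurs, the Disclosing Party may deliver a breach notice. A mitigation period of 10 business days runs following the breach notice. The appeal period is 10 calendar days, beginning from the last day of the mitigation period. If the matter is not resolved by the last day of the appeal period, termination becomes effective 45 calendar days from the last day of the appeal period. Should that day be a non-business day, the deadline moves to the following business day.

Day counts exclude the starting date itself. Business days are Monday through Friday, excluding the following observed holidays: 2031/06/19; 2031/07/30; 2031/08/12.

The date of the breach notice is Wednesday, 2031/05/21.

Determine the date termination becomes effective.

The last day of the mitigation period: 10 business days after Wednesday, 2031/05/21, skipping weekends — May 22, May 23, May 26, May 27, May 28, May 29, May 30, Jun 2, Jun 3, Jun 4 — lands on Wednesday, 2031/06/04.
Adding 10 calendar days to 2031/06/04 gives 2031/06/14, which is the last day of the appeal period.
Adding 45 calendar days to 2031/06/14 gives 2031/07/29, which is the date termination becomes effective. 2031/07/29 is a Tuesday and is not a listed holiday, so no roll-forward applies.

2031/07/29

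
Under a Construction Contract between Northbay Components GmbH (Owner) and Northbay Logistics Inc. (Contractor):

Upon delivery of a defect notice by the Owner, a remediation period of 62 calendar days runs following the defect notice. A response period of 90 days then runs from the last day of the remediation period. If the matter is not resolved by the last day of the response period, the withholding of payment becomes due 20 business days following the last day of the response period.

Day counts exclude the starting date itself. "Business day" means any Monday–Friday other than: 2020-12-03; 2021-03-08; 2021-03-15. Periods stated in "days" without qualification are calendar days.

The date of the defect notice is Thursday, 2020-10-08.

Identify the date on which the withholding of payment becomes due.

The last day of the remediation period: 2020-10-08 + 62 days = 2020-12-09.
Adding 90 calendar days to 2020-12-09 gives 2021-03-09, which is the last day of the response period.
The date on which the withholding of payment becomes due: 20 business days after Tuesday, 2021-03-09, skipping weekends and the listed holiday on Mar 15 — Mar 10, Mar 11, Mar 12, Mar 16, …, Apr 5, Apr 6, Apr 7 — lands on Wednesday, 2021-04-07.

2021-04-07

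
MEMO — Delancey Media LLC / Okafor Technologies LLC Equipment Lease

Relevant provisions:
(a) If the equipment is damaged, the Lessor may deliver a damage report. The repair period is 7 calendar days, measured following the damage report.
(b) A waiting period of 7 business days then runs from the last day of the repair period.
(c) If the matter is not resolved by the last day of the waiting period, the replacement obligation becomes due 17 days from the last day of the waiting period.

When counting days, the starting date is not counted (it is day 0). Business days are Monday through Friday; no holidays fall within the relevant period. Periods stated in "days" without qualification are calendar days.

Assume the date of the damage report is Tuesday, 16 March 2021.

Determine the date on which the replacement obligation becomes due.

18 April 2021

The last day of the repair period: 16 March 2021 + 7 days = 23 March 2021.
The last day of the waiting period: counting 7 business days from Tuesday, 23 March 2021 (Mar 24, Mar 25, Mar 26, Mar 29, Mar 30, Mar 31, Apr 1, skipping weekends) reaches Thursday, 1 April 2021.
Adding 17 calendar days to 1 April 2021 gives 18 April 2021, which is the date on which the replacement obligation becomes due.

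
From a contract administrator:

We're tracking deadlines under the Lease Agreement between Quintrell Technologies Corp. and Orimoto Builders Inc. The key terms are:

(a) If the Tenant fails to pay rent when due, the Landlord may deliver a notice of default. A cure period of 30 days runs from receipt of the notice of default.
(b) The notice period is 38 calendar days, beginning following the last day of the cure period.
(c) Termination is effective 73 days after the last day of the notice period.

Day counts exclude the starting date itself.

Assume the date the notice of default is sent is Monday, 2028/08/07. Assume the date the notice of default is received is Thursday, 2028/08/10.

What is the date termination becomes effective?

The last day of the cure period: 2028/08/10 + 30 days = 2028/09/09.
Adding 38 calendar days to 2028/09/09 gives 2028/10/17, which is the last day of the notice period.
Adding 73 calendar days to 2028/10/17 gives 2028/12/29, which is the date termination becomes effective.

2028/12/29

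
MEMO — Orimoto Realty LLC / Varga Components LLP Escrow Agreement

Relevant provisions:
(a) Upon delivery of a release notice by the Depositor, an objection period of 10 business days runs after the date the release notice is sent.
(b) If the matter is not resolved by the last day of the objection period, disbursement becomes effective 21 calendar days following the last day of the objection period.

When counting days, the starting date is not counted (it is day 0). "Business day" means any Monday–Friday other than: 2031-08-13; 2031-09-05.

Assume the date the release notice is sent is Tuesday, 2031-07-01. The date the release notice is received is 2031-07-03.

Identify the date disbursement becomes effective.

The last day of the objection period: 10 business days after Tuesday, 2031-07-01, skipping weekends — Jul 2, Jul 3, Jul 4, Jul 7, Jul 8, Jul 9, Jul 10, Jul 11, Jul 14, Jul 15 — lands on Tuesday, 2031-07-15.
The date disbursement becomes effective: 21 calendar days after 2031-07-15 is 2031-08-05.

2031-08-05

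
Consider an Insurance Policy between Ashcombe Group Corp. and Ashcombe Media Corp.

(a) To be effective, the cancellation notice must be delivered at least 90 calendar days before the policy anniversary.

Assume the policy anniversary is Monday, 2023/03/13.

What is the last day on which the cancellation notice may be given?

2022/12/13

2023/03/13 minus 90 days is 2022/12/13.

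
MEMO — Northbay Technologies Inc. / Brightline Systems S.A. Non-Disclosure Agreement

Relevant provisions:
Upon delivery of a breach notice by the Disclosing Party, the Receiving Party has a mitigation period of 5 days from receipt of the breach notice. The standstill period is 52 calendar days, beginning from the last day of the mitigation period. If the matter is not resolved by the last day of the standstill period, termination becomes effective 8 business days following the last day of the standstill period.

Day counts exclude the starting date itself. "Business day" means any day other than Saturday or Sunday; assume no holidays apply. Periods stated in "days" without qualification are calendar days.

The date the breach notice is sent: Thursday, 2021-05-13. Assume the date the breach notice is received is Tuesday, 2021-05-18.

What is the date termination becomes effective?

2021-07-26

Adding 5 calendar days to 2021-05-18 gives 2021-05-23, which is the last day of the mitigation period.
The last day of the standstill period: 52 calendar days after 2021-05-23 is 2021-07-14.
The date termination becomes effective: 8 business days after Wednesday, 2021-07-14, skipping weekends — Jul 15, Jul 16, Jul 19, Jul 20, Jul 21, Jul 22, Jul 23, Jul 26 — lands on Monday, 2021-07-26.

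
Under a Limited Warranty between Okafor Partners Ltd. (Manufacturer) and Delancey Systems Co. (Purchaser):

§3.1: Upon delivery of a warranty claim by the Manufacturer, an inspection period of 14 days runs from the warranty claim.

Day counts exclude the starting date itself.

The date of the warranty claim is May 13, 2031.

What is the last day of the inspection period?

The last day of the inspection period: May 13, 2031 + 14 days = May 27, 2031.

May 27, 2031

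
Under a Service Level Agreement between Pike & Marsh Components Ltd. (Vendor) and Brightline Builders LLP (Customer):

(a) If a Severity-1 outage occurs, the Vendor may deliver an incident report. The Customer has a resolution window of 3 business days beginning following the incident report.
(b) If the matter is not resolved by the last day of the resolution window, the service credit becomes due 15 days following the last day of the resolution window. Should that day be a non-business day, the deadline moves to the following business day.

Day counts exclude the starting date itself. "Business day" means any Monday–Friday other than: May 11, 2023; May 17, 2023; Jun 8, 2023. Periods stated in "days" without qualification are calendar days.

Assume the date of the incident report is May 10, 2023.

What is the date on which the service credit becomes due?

May 31, 2023

The last day of the resolution window: counting 3 business days from Wednesday, May 10, 2023 (May 12, May 15, May 16, skipping weekends and the listed holiday on May 11) reaches Tuesday, May 16, 2023.
Adding 15 calendar days to May 16, 2023 gives May 31, 2023, which is the date on which the service credit becomes due. May 31, 2023 is a Wednesday and is not a listed holiday, so no roll-forward applies.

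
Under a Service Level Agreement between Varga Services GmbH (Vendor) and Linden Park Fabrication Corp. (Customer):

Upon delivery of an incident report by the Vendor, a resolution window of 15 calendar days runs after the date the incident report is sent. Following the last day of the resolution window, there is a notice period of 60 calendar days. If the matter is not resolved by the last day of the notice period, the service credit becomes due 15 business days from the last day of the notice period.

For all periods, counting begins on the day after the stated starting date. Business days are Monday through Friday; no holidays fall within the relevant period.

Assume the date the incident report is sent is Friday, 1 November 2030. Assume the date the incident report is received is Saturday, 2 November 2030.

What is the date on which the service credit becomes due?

5 February 2031

The last day of the resolution window: 1 November 2030 + 15 days = 16 November 2030.
The last day of the notice period: 60 calendar days after 16 November 2030 is 15 January 2031.
The date on which the service credit becomes due: counting 15 business days from Wednesday, 15 January 2031 (Jan 16, Jan 17, Jan 20, Jan 21, …, Feb 3, Feb 4, Feb 5, skipping weekends) reaches Wednesday, 5 February 2031.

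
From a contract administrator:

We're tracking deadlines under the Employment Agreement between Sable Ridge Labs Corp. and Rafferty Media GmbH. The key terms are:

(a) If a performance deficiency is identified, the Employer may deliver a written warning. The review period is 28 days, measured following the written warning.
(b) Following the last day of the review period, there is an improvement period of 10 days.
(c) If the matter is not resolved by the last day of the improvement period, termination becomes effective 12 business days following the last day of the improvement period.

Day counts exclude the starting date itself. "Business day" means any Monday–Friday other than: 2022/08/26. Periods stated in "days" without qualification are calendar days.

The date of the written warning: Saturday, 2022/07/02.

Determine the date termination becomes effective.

2022/08/25

The last day of the review period: 28 calendar days after 2022/07/02 is 2022/07/30.
The last day of the improvement period: 10 calendar days after 2022/07/30 is 2022/08/09.
The date termination becomes effective: 12 business days after Tuesday, 2022/08/09, skipping weekends — Aug 10, Aug 11, Aug 12, Aug 15, …, Aug 23, Aug 24, Aug 25 — lands on Thursday, 2022/08/25.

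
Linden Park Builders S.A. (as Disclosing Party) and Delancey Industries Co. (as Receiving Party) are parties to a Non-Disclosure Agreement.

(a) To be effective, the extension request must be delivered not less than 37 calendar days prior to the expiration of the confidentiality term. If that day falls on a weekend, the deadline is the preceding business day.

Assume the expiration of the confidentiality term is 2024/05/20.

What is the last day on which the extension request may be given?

2024/04/12

2024/05/20 minus 37 days is 2024/04/13. That is a Saturday, so the deadline moves back to Friday, 2024/04/12.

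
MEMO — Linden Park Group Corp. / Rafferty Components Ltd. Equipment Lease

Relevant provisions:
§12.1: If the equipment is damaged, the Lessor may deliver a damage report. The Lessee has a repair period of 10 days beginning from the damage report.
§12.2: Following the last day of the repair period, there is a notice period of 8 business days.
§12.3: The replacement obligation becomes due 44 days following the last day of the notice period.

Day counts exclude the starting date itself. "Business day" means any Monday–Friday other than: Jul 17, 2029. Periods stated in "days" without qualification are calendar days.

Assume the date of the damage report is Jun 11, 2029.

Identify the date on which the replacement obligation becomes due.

Aug 16, 2029

Adding 10 calendar days to Jun 11, 2029 gives Jun 21, 2029, which is the last day of the repair period.
From Thursday, Jun 21, 2029, 8 business days (Jun 22, Jun 25, Jun 26, Jun 27, Jun 28, Jun 29, Jul 2, Jul 3, skipping weekends) brings us to Tuesday, Jul 3, 2029, which is the last day of the notice period.
Adding 44 calendar days to Jul 3, 2029 gives Aug 16, 2029, which is the date on which the replacement obligation becomes due.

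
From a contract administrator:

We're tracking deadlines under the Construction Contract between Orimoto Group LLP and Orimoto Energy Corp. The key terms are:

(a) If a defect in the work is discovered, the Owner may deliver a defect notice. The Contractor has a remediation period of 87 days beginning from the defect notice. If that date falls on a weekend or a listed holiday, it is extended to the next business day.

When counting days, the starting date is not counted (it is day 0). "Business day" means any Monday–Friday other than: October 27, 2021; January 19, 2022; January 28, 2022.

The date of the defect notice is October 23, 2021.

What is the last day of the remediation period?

The last day of the remediation period: 87 calendar days after October 23, 2021 is January 18, 2022. January 18, 2022 is a Tuesday and is not a listed holiday, so no roll-forward applies.

January 18, 2022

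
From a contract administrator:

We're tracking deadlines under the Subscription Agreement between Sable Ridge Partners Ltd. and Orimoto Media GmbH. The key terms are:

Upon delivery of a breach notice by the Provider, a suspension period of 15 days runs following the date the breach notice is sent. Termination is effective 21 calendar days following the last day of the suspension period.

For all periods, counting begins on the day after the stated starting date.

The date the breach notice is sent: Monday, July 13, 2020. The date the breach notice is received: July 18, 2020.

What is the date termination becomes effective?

The last day of the suspension period: July 13, 2020 + 15 days = July 28, 2020.
Adding 21 calendar days to July 28, 2020 gives August 18, 2020, which is the date termination becomes effective.

August 18, 2020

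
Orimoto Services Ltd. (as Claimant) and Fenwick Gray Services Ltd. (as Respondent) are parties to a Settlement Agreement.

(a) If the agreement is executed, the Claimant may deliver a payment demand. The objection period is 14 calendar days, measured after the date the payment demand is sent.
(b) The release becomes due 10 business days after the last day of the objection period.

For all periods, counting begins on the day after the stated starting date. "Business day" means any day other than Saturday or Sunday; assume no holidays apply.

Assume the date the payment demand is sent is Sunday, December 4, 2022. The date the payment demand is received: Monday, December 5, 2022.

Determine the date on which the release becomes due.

Adding 14 calendar days to December 4, 2022 gives December 18, 2022, which is the last day of the objection period.
The date on which the release becomes due: 10 business days after Sunday, December 18, 2022, skipping weekends — Dec 19, Dec 20, Dec 21, Dec 22, Dec 23, Dec 26, Dec 27, Dec 28, Dec 29, Dec 30 — lands on Friday, December 30, 2022.

December 30, 2022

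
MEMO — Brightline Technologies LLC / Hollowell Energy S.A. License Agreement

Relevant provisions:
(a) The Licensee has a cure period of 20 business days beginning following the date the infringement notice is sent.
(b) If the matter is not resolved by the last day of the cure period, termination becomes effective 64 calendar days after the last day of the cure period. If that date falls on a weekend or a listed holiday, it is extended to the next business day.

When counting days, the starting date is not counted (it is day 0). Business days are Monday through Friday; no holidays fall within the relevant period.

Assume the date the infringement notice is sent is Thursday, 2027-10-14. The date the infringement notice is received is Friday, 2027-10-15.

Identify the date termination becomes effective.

The last day of the cure period: 20 business days after Thursday, 2027-10-14, skipping weekends — Oct 15, Oct 18, Oct 19, Oct 20, …, Nov 9, Nov 10, Nov 11 — lands on Thursday, 2027-11-11.
The date termination becomes effective: 64 calendar days after 2027-11-11 is 2028-01-14. 2028-01-14 is a Friday, so no roll-forward applies.

2028-01-14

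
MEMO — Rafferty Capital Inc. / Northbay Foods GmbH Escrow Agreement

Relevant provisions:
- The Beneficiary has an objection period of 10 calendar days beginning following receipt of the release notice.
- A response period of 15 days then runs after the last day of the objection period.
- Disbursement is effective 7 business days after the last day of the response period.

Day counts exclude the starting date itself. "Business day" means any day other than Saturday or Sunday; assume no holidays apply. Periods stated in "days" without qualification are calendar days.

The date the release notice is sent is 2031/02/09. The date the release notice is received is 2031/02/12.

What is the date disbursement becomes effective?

The last day of the objection period: 10 calendar days after 2031/02/12 is 2031/02/22.
Adding 15 calendar days to 2031/02/22 gives 2031/03/09, which is the last day of the response period.
The date disbursement becomes effective: counting 7 business days from Sunday, 2031/03/09 (Mar 10, Mar 11, Mar 12, Mar 13, Mar 14, Mar 17, Mar 18, skipping weekends) reaches Tuesday, 2031/03/18.

2031/03/18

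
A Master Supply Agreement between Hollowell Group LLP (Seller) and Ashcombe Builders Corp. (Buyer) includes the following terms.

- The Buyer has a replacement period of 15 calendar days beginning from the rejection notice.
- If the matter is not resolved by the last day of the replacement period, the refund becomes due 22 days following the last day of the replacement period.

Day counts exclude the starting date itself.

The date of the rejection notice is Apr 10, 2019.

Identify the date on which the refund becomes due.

The last day of the replacement period: 15 calendar days after Apr 10, 2019 is Apr 25, 2019.
The date on which the refund becomes due: 22 calendar days after Apr 25, 2019 is May 17, 2019.

May 17, 2019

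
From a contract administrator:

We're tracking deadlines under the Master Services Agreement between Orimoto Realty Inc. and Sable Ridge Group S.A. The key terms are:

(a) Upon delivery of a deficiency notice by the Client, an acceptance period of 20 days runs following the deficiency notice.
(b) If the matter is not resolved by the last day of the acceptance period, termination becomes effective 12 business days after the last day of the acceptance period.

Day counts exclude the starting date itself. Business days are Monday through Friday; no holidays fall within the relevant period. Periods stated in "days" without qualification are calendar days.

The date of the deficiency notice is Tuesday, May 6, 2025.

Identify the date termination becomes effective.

Adding 20 calendar days to May 6, 2025 gives May 26, 2025, which is the last day of the acceptance period.
The date termination becomes effective: 12 business days after Monday, May 26, 2025, skipping weekends — May 27, May 28, May 29, May 30, …, Jun 9, Jun 10, Jun 11 — lands on Wednesday, June 11, 2025.

June 11, 2025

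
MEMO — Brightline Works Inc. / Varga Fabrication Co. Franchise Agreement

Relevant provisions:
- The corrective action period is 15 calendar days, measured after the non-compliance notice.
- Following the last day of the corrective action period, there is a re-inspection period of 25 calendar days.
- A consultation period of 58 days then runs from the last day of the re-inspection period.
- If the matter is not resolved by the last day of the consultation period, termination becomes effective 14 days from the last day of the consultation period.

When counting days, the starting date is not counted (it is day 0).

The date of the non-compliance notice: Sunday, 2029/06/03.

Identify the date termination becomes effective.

The last day of the corrective action period: 15 calendar days after 2029/06/03 is 2029/06/18.
Adding 25 calendar days to 2029/06/18 gives 2029/07/13, which is the last day of the re-inspection period.
The last day of the consultation period: 2029/07/13 + 58 days = 2029/09/09.
The date termination becomes effective: 14 calendar days after 2029/09/09 is 2029/09/23.

2029/09/23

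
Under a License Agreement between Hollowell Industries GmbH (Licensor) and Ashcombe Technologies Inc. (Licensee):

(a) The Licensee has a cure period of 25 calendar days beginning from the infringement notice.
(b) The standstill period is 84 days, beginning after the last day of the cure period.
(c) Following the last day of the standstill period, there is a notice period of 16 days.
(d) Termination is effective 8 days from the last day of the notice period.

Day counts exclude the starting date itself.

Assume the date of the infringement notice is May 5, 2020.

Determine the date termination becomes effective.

September 15, 2020

The last day of the cure period: 25 calendar days after May 5, 2020 is May 30, 2020.
The last day of the standstill period: May 30, 2020 + 84 days = August 22, 2020.
The last day of the notice period: August 22, 2020 + 16 days = September 7, 2020.
Adding 8 calendar days to September 7, 2020 gives September 15, 2020, which is the date termination becomes effective.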